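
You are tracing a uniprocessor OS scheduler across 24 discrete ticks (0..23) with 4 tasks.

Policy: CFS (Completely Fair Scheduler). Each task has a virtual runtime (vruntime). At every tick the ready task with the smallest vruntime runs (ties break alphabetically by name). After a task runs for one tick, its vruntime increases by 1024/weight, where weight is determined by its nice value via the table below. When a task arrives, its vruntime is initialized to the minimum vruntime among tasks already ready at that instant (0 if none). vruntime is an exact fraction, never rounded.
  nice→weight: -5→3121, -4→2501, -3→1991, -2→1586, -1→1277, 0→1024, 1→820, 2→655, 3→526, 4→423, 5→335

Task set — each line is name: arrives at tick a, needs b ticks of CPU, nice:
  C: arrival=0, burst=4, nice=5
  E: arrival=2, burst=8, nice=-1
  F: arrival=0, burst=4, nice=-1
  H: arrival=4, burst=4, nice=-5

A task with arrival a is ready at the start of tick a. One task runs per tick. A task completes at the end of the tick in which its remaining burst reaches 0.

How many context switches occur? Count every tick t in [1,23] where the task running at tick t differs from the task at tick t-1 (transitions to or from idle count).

t=0: vr[C=0 F=0] → run C
t=1: vr[C=1024/335 F=0] → run F
t=2: vr[C=1024/335 E=1024/1277 F=1024/1277] → run E
t=3: vr[C=1024/335 E=2048/1277 F=1024/1277] → run F
t=4: vr[C=1024/335 E=2048/1277 F=2048/1277 H=2048/1277] → run E
t=5: vr[C=1024/335 E=3072/1277 F=2048/1277 H=2048/1277] → run F
t=6: vr[C=1024/335 E=3072/1277 F=3072/1277 H=2048/1277] → run H
t=7: vr[C=1024/335 E=3072/1277 F=3072/1277 H=7699456/3985517] → run H
t=8: vr[C=1024/335 E=3072/1277 F=3072/1277 H=9007104/3985517] → run H
t=9: vr[C=1024/335 E=3072/1277 F=3072/1277 H=10314752/3985517] → run E
t=10: vr[C=1024/335 E=4096/1277 F=3072/1277 H=10314752/3985517] → run F
t=11: vr[C=1024/335 E=4096/1277 H=10314752/3985517] → run H
t=12: vr[C=1024/335 E=4096/1277] → run C
t=13: vr[C=2048/335 E=4096/1277] → run E
t=14: vr[C=2048/335 E=5120/1277] → run E
t=15: vr[C=2048/335 E=6144/1277] → run E
t=16: vr[C=2048/335 E=7168/1277] → run E
t=17: vr[C=2048/335 E=8192/1277] → run C
t=18: vr[C=3072/335 E=8192/1277] → run E
t=19: vr[C=3072/335] → run C
t=20: (idle)
t=21: (idle)
t=22: (idle)
t=23: (idle)

context switches = 15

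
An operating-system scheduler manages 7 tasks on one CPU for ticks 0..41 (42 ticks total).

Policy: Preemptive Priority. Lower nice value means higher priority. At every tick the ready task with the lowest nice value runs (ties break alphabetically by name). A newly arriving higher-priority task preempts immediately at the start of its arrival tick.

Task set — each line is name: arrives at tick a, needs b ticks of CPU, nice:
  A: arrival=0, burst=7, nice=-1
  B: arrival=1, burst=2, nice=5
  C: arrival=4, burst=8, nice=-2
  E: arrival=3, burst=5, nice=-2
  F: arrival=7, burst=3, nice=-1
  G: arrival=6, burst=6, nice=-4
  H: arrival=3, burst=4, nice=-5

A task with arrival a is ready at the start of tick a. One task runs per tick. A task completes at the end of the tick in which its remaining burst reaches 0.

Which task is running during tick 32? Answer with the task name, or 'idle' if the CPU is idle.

t=0: ready={A} → run A
t=1: ready={A,B} → run A
t=2: ready={A,B} → run A
t=3: ready={A,B,E,H} → run H
t=4: ready={A,B,C,E,H} → run H
t=5: ready={A,B,C,E,H} → run H
t=6: ready={A,B,C,E,G,H} → run H
t=7: ready={A,B,C,E,F,G} → run G
t=8: ready={A,B,C,E,F,G} → run G
t=9: ready={A,B,C,E,F,G} → run G
t=10: ready={A,B,C,E,F,G} → run G
t=11: ready={A,B,C,E,F,G} → run G
t=12: ready={A,B,C,E,F,G} → run G
t=13: ready={A,B,C,E,F} → run C
t=14: ready={A,B,C,E,F} → run C
t=15: ready={A,B,C,E,F} → run C
t=16: ready={A,B,C,E,F} → run C
t=17: ready={A,B,C,E,F} → run C
t=18: ready={A,B,C,E,F} → run C
t=19: ready={A,B,C,E,F} → run C
t=20: ready={A,B,C,E,F} → run C
t=21: ready={A,B,E,F} → run E
t=22: ready={A,B,E,F} → run E
t=23: ready={A,B,E,F} → run E
t=24: ready={A,B,E,F} → run E
t=25: ready={A,B,E,F} → run E
t=26: ready={A,B,F} → run A
t=27: ready={A,B,F} → run A
t=28: ready={A,B,F} → run A
t=29: ready={A,B,F} → run A
t=30: ready={B,F} → run F
t=31: ready={B,F} → run F
t=32: ready={B,F} → run F
t=33: ready={B} → run B
t=34: ready={B} → run B
t=35: (idle)
t=36: (idle)
t=37: (idle)
t=38: (idle)
t=39: (idle)
t=40: (idle)
t=41: (idle)

running at tick 32 = F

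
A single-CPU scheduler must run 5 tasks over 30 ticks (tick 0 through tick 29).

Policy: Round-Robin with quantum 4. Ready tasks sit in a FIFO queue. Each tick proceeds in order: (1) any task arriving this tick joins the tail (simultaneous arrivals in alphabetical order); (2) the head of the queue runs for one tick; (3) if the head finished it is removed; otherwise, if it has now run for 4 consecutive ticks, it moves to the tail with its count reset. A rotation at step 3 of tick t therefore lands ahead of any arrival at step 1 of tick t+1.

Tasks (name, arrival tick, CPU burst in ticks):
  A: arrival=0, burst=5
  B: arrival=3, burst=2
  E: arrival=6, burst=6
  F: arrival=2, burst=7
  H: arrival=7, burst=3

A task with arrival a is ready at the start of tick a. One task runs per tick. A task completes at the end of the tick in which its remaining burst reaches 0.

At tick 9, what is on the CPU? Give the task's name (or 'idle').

running at tick 9 = B

t=0: queue=[A] q_used=0 → run A
t=1: queue=[A] q_used=1 → run A
t=2: queue=[A,F] q_used=2 → run A
t=3: queue=[A,F,B] q_used=3 → run A
t=4: queue=[F,B,A] q_used=0 → run F
t=5: queue=[F,B,A] q_used=1 → run F
t=6: queue=[F,B,A,E] q_used=2 → run F
t=7: queue=[F,B,A,E,H] q_used=3 → run F
t=8: queue=[B,A,E,H,F] q_used=0 → run B
t=9: queue=[B,A,E,H,F] q_used=1 → run B
t=10: queue=[A,E,H,F] q_used=0 → run A
t=11: queue=[E,H,F] q_used=0 → run E
t=12: queue=[E,H,F] q_used=1 → run E
t=13: queue=[E,H,F] q_used=2 → run E
t=14: queue=[E,H,F] q_used=3 → run E
t=15: queue=[H,F,E] q_used=0 → run H
t=16: queue=[H,F,E] q_used=1 → run H
t=17: queue=[H,F,E] q_used=2 → run H
t=18: queue=[F,E] q_used=0 → run F
t=19: queue=[F,E] q_used=1 → run F
t=20: queue=[F,E] q_used=2 → run F
t=21: queue=[E] q_used=0 → run E
t=22: queue=[E] q_used=1 → run E
t=23: (idle)
t=24: (idle)
t=25: (idle)
t=26: (idle)
t=27: (idle)
t=28: (idle)
t=29: (idle)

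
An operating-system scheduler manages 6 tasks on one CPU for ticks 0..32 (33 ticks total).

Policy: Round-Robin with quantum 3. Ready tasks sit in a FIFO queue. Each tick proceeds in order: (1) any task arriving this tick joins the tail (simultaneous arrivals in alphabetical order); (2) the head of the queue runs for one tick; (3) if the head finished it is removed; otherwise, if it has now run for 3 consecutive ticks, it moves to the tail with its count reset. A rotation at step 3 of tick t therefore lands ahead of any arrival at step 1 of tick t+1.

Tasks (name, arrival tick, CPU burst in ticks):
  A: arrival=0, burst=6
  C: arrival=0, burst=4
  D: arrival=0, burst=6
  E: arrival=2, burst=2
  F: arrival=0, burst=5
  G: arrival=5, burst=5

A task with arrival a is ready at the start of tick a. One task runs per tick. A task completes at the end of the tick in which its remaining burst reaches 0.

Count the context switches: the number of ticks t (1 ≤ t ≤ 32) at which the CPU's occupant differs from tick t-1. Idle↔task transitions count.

t=0: queue=[A,C,D,F] q_used=0 → run A
t=1: queue=[A,C,D,F] q_used=1 → run A
t=2: queue=[A,C,D,F,E] q_used=2 → run A
t=3: queue=[C,D,F,E,A] q_used=0 → run C
t=4: queue=[C,D,F,E,A] q_used=1 → run C
t=5: queue=[C,D,F,E,A,G] q_used=2 → run C
t=6: queue=[D,F,E,A,G,C] q_used=0 → run D
t=7: queue=[D,F,E,A,G,C] q_used=1 → run D
t=8: queue=[D,F,E,A,G,C] q_used=2 → run D
t=9: queue=[F,E,A,G,C,D] q_used=0 → run F
t=10: queue=[F,E,A,G,C,D] q_used=1 → run F
t=11: queue=[F,E,A,G,C,D] q_used=2 → run F
t=12: queue=[E,A,G,C,D,F] q_used=0 → run E
t=13: queue=[E,A,G,C,D,F] q_used=1 → run E
t=14: queue=[A,G,C,D,F] q_used=0 → run A
t=15: queue=[A,G,C,D,F] q_used=1 → run A
t=16: queue=[A,G,C,D,F] q_used=2 → run A
t=17: queue=[G,C,D,F] q_used=0 → run G
t=18: queue=[G,C,D,F] q_used=1 → run G
t=19: queue=[G,C,D,F] q_used=2 → run G
t=20: queue=[C,D,F,G] q_used=0 → run C
t=21: queue=[D,F,G] q_used=0 → run D
t=22: queue=[D,F,G] q_used=1 → run D
t=23: queue=[D,F,G] q_used=2 → run D
t=24: queue=[F,G] q_used=0 → run F
t=25: queue=[F,G] q_used=1 → run F
t=26: queue=[G] q_used=0 → run G
t=27: queue=[G] q_used=1 → run G
t=28: (idle)
t=29: (idle)
t=30: (idle)
t=31: (idle)
t=32: (idle)

context switches = 11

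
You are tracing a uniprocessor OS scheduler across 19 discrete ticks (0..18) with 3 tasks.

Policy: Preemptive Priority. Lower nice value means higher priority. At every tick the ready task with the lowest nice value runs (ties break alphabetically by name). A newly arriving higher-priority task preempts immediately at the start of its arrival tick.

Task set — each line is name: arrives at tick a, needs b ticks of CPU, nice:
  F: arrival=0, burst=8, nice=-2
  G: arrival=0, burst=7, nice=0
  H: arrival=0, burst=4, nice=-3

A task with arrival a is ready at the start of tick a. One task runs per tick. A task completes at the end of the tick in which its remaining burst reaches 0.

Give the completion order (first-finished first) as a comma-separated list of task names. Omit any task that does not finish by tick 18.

completion order = H, F, G

t=0: ready={F,G,H} → run H
t=1: ready={F,G,H} → run H
t=2: ready={F,G,H} → run H
t=3: ready={F,G,H} → run H
t=4: ready={F,G} → run F
t=5: ready={F,G} → run F
t=6: ready={F,G} → run F
t=7: ready={F,G} → run F
t=8: ready={F,G} → run F
t=9: ready={F,G} → run F
t=10: ready={F,G} → run F
t=11: ready={F,G} → run F
t=12: ready={G} → run G
t=13: ready={G} → run G
t=14: ready={G} → run G
t=15: ready={G} → run G
t=16: ready={G} → run G
t=17: ready={G} → run G
t=18: ready={G} → run G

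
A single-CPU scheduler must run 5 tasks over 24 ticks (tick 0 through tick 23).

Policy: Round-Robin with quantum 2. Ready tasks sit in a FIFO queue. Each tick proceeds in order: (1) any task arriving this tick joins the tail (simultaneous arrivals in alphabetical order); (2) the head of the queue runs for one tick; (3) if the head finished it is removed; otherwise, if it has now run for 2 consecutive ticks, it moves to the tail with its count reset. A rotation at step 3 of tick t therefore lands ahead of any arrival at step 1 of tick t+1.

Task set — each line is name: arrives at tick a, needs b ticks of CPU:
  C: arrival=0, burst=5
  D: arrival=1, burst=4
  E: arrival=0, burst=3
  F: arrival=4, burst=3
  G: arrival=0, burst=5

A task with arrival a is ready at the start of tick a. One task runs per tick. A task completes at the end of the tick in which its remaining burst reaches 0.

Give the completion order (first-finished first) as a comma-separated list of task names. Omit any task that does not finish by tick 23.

t=0: queue=[C,E,G] q_used=0 → run C
t=1: queue=[C,E,G,D] q_used=1 → run C
t=2: queue=[E,G,D,C] q_used=0 → run E
t=3: queue=[E,G,D,C] q_used=1 → run E
t=4: queue=[G,D,C,E,F] q_used=0 → run G
t=5: queue=[G,D,C,E,F] q_used=1 → run G
t=6: queue=[D,C,E,F,G] q_used=0 → run D
t=7: queue=[D,C,E,F,G] q_used=1 → run D
t=8: queue=[C,E,F,G,D] q_used=0 → run C
t=9: queue=[C,E,F,G,D] q_used=1 → run C
t=10: queue=[E,F,G,D,C] q_used=0 → run E
t=11: queue=[F,G,D,C] q_used=0 → run F
t=12: queue=[F,G,D,C] q_used=1 → run F
t=13: queue=[G,D,C,F] q_used=0 → run G
t=14: queue=[G,D,C,F] q_used=1 → run G
t=15: queue=[D,C,F,G] q_used=0 → run D
t=16: queue=[D,C,F,G] q_used=1 → run D
t=17: queue=[C,F,G] q_used=0 → run C
t=18: queue=[F,G] q_used=0 → run F
t=19: queue=[G] q_used=0 → run G
t=20: (idle)
t=21: (idle)
t=22: (idle)
t=23: (idle)

completion order = E, D, C, F, G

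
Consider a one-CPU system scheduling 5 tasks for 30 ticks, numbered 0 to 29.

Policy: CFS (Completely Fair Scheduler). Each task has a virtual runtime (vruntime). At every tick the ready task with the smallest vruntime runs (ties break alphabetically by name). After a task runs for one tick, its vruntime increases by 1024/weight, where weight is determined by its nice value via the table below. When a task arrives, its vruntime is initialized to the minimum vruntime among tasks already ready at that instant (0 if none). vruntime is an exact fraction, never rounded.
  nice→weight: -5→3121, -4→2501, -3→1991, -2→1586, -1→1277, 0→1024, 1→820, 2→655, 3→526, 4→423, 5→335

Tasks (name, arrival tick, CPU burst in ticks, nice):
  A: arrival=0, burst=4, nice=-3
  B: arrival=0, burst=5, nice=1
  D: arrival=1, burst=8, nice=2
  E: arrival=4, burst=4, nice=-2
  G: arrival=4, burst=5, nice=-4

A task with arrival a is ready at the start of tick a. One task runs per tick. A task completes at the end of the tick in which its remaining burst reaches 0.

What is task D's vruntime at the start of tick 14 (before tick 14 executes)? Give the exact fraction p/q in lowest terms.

t=0: vr[A=0 B=0] → run A
t=1: vr[A=1024/1991 B=0 D=0] → run B
t=2: vr[A=1024/1991 B=256/205 D=0] → run D
t=3: vr[A=1024/1991 B=256/205 D=1024/655] → run A
t=4: vr[A=2048/1991 B=256/205 D=1024/655 E=2048/1991 G=2048/1991] → run A
t=5: vr[A=3072/1991 B=256/205 D=1024/655 E=2048/1991 G=2048/1991] → run E
t=6: vr[A=3072/1991 B=256/205 D=1024/655 E=2643456/1578863 G=2048/1991] → run G
t=7: vr[A=3072/1991 B=256/205 D=1024/655 E=2643456/1578863 G=7160832/4979491] → run B
t=8: vr[A=3072/1991 B=512/205 D=1024/655 E=2643456/1578863 G=7160832/4979491] → run G
t=9: vr[A=3072/1991 B=512/205 D=1024/655 E=2643456/1578863 G=9199616/4979491] → run A
t=10: vr[B=512/205 D=1024/655 E=2643456/1578863 G=9199616/4979491] → run D
t=11: vr[B=512/205 D=2048/655 E=2643456/1578863 G=9199616/4979491] → run E
t=12: vr[B=512/205 D=2048/655 E=3662848/1578863 G=9199616/4979491] → run G
t=13: vr[B=512/205 D=2048/655 E=3662848/1578863 G=11238400/4979491] → run G
t=14: vr[B=512/205 D=2048/655 E=3662848/1578863 G=13277184/4979491] → run E
t=15: vr[B=512/205 D=2048/655 E=4682240/1578863 G=13277184/4979491] → run B
t=16: vr[B=768/205 D=2048/655 E=4682240/1578863 G=13277184/4979491] → run G
t=17: vr[B=768/205 D=2048/655 E=4682240/1578863] → run E
t=18: vr[B=768/205 D=2048/655] → run D
t=19: vr[B=768/205 D=3072/655] → run B
t=20: vr[B=1024/205 D=3072/655] → run D
t=21: vr[B=1024/205 D=4096/655] → run B
t=22: vr[D=4096/655] → run D
t=23: vr[D=1024/131] → run D
t=24: vr[D=6144/655] → run D
t=25: vr[D=7168/655] → run D
t=26: (idle)
t=27: (idle)
t=28: (idle)
t=29: (idle)

vruntime(D, start of tick 14) = 2048/655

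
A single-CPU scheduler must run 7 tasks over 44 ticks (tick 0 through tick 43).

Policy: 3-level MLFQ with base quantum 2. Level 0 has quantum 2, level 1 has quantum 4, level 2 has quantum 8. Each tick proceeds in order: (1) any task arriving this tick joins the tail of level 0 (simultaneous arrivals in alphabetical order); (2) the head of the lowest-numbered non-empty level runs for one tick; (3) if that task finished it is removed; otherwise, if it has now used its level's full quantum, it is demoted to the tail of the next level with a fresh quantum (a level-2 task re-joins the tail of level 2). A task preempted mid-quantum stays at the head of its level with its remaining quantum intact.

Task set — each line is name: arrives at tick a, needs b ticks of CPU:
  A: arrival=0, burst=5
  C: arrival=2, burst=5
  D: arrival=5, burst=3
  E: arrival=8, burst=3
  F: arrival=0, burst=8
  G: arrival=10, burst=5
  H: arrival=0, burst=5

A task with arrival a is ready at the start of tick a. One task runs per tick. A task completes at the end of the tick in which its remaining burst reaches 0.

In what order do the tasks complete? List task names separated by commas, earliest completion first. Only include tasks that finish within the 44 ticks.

completion order = A, H, C, D, E, G, F

t=0: L0/L1/L2 = AFH/-/- → run A
t=1: L0/L1/L2 = AFH/-/- → run A
t=2: L0/L1/L2 = FHC/A/- → run F
t=3: L0/L1/L2 = FHC/A/- → run F
t=4: L0/L1/L2 = HC/AF/- → run H
t=5: L0/L1/L2 = HCD/AF/- → run H
t=6: L0/L1/L2 = CD/AFH/- → run C
t=7: L0/L1/L2 = CD/AFH/- → run C
t=8: L0/L1/L2 = DE/AFHC/- → run D
t=9: L0/L1/L2 = DE/AFHC/- → run D
t=10: L0/L1/L2 = EG/AFHCD/- → run E
t=11: L0/L1/L2 = EG/AFHCD/- → run E
t=12: L0/L1/L2 = G/AFHCDE/- → run G
t=13: L0/L1/L2 = G/AFHCDE/- → run G
t=14: L0/L1/L2 = -/AFHCDEG/- → run A
t=15: L0/L1/L2 = -/AFHCDEG/- → run A
t=16: L0/L1/L2 = -/AFHCDEG/- → run A
t=17: L0/L1/L2 = -/FHCDEG/- → run F
t=18: L0/L1/L2 = -/FHCDEG/- → run F
t=19: L0/L1/L2 = -/FHCDEG/- → run F
t=20: L0/L1/L2 = -/FHCDEG/- → run F
t=21: L0/L1/L2 = -/HCDEG/F → run H
t=22: L0/L1/L2 = -/HCDEG/F → run H
t=23: L0/L1/L2 = -/HCDEG/F → run H
t=24: L0/L1/L2 = -/CDEG/F → run C
t=25: L0/L1/L2 = -/CDEG/F → run C
t=26: L0/L1/L2 = -/CDEG/F → run C
t=27: L0/L1/L2 = -/DEG/F → run D
t=28: L0/L1/L2 = -/EG/F → run E
t=29: L0/L1/L2 = -/G/F → run G
t=30: L0/L1/L2 = -/G/F → run G
t=31: L0/L1/L2 = -/G/F → run G
t=32: L0/L1/L2 = -/-/F → run F
t=33: L0/L1/L2 = -/-/F → run F
t=34: (idle)
t=35: (idle)
t=36: (idle)
t=37: (idle)
t=38: (idle)
t=39: (idle)
t=40: (idle)
t=41: (idle)
t=42: (idle)
t=43: (idle)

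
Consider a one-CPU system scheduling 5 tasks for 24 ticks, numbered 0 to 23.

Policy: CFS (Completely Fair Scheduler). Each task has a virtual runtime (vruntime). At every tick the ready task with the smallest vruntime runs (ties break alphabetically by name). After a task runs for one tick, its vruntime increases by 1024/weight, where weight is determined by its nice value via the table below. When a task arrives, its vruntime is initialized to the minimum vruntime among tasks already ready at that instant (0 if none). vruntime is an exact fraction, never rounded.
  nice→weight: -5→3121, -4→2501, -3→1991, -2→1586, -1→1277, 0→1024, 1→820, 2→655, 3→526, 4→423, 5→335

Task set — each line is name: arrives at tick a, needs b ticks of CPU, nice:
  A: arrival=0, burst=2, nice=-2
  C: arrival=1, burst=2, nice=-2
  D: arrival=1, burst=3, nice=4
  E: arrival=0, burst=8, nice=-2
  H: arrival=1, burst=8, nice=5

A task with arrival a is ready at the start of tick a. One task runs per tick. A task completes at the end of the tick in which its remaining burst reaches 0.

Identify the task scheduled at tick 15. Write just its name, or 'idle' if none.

running at tick 15 = E

t=0: vr[A=0 E=0] → run A
t=1: vr[A=512/793 C=0 D=0 E=0 H=0] → run C
t=2: vr[A=512/793 C=512/793 D=0 E=0 H=0] → run D
t=3: vr[A=512/793 C=512/793 D=1024/423 E=0 H=0] → run E
t=4: vr[A=512/793 C=512/793 D=1024/423 E=512/793 H=0] → run H
t=5: vr[A=512/793 C=512/793 D=1024/423 E=512/793 H=1024/335] → run A
t=6: vr[C=512/793 D=1024/423 E=512/793 H=1024/335] → run C
t=7: vr[D=1024/423 E=512/793 H=1024/335] → run E
t=8: vr[D=1024/423 E=1024/793 H=1024/335] → run E
t=9: vr[D=1024/423 E=1536/793 H=1024/335] → run E
t=10: vr[D=1024/423 E=2048/793 H=1024/335] → run D
t=11: vr[D=2048/423 E=2048/793 H=1024/335] → run E
t=12: vr[D=2048/423 E=2560/793 H=1024/335] → run H
t=13: vr[D=2048/423 E=2560/793 H=2048/335] → run E
t=14: vr[D=2048/423 E=3072/793 H=2048/335] → run E
t=15: vr[D=2048/423 E=3584/793 H=2048/335] → run E
t=16: vr[D=2048/423 H=2048/335] → run D
t=17: vr[H=2048/335] → run H
t=18: vr[H=3072/335] → run H
t=19: vr[H=4096/335] → run H
t=20: vr[H=1024/67] → run H
t=21: vr[H=6144/335] → run H
t=22: vr[H=7168/335] → run H
t=23: (idle)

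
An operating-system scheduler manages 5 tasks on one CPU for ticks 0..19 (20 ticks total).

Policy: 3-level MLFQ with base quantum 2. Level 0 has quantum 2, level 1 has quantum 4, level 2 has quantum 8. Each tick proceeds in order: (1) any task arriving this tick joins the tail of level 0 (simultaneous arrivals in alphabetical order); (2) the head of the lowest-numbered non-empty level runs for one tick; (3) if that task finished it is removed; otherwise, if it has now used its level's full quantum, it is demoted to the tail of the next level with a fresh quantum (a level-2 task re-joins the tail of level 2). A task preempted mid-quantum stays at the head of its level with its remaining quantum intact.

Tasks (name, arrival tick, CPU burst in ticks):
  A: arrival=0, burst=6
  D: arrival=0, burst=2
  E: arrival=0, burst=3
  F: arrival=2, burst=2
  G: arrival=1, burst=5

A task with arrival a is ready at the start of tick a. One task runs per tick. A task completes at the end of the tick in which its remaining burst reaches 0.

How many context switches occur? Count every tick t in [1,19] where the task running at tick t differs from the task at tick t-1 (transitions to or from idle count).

context switches = 8

t=0: L0/L1/L2 = ADE/-/- → run A
t=1: L0/L1/L2 = ADEG/-/- → run A
t=2: L0/L1/L2 = DEGF/A/- → run D
t=3: L0/L1/L2 = DEGF/A/- → run D
t=4: L0/L1/L2 = EGF/A/- → run E
t=5: L0/L1/L2 = EGF/A/- → run E
t=6: L0/L1/L2 = GF/AE/- → run G
t=7: L0/L1/L2 = GF/AE/- → run G
t=8: L0/L1/L2 = F/AEG/- → run F
t=9: L0/L1/L2 = F/AEG/- → run F
t=10: L0/L1/L2 = -/AEG/- → run A
t=11: L0/L1/L2 = -/AEG/- → run A
t=12: L0/L1/L2 = -/AEG/- → run A
t=13: L0/L1/L2 = -/AEG/- → run A
t=14: L0/L1/L2 = -/EG/- → run E
t=15: L0/L1/L2 = -/G/- → run G
t=16: L0/L1/L2 = -/G/- → run G
t=17: L0/L1/L2 = -/G/- → run G
t=18: (idle)
t=19: (idle)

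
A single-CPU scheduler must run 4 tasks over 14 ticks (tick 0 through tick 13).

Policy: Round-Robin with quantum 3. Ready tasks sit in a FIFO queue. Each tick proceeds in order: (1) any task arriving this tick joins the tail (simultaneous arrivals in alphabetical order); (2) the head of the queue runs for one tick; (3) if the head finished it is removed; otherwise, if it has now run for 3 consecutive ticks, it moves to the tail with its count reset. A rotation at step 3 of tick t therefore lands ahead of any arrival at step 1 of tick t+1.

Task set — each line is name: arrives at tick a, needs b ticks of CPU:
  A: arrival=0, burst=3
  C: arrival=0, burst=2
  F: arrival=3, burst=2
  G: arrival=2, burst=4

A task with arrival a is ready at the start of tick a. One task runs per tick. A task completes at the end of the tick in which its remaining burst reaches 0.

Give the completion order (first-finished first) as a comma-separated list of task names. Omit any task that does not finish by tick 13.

t=0: queue=[A,C] q_used=0 → run A
t=1: queue=[A,C] q_used=1 → run A
t=2: queue=[A,C,G] q_used=2 → run A
t=3: queue=[C,G,F] q_used=0 → run C
t=4: queue=[C,G,F] q_used=1 → run C
t=5: queue=[G,F] q_used=0 → run G
t=6: queue=[G,F] q_used=1 → run G
t=7: queue=[G,F] q_used=2 → run G
t=8: queue=[F,G] q_used=0 → run F
t=9: queue=[F,G] q_used=1 → run F
t=10: queue=[G] q_used=0 → run G
t=11: (idle)
t=12: (idle)
t=13: (idle)

completion order = A, C, F, G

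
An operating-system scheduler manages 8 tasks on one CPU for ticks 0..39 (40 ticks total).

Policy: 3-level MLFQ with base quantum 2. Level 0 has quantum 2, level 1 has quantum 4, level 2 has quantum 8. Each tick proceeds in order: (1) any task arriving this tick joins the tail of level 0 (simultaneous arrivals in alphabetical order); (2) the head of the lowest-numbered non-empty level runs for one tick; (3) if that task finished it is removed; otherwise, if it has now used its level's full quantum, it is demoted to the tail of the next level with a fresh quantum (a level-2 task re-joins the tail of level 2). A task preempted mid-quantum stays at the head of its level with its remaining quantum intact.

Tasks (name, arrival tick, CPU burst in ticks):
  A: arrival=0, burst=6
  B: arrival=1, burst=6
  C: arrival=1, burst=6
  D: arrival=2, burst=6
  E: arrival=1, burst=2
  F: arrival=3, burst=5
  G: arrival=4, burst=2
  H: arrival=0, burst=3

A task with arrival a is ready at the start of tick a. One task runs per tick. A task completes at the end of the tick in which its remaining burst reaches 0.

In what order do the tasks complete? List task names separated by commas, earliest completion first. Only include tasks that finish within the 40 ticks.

t=0: L0/L1/L2 = AH/-/- → run A
t=1: L0/L1/L2 = AHBCE/-/- → run A
t=2: L0/L1/L2 = HBCED/A/- → run H
t=3: L0/L1/L2 = HBCEDF/A/- → run H
t=4: L0/L1/L2 = BCEDFG/AH/- → run B
t=5: L0/L1/L2 = BCEDFG/AH/- → run B
t=6: L0/L1/L2 = CEDFG/AHB/- → run C
t=7: L0/L1/L2 = CEDFG/AHB/- → run C
t=8: L0/L1/L2 = EDFG/AHBC/- → run E
t=9: L0/L1/L2 = EDFG/AHBC/- → run E
t=10: L0/L1/L2 = DFG/AHBC/- → run D
t=11: L0/L1/L2 = DFG/AHBC/- → run D
t=12: L0/L1/L2 = FG/AHBCD/- → run F
t=13: L0/L1/L2 = FG/AHBCD/- → run F
t=14: L0/L1/L2 = G/AHBCDF/- → run G
t=15: L0/L1/L2 = G/AHBCDF/- → run G
t=16: L0/L1/L2 = -/AHBCDF/- → run A
t=17: L0/L1/L2 = -/AHBCDF/- → run A
t=18: L0/L1/L2 = -/AHBCDF/- → run A
t=19: L0/L1/L2 = -/AHBCDF/- → run A
t=20: L0/L1/L2 = -/HBCDF/- → run H
t=21: L0/L1/L2 = -/BCDF/- → run B
t=22: L0/L1/L2 = -/BCDF/- → run B
t=23: L0/L1/L2 = -/BCDF/- → run B
t=24: L0/L1/L2 = -/BCDF/- → run B
t=25: L0/L1/L2 = -/CDF/- → run C
t=26: L0/L1/L2 = -/CDF/- → run C
t=27: L0/L1/L2 = -/CDF/- → run C
t=28: L0/L1/L2 = -/CDF/- → run C
t=29: L0/L1/L2 = -/DF/- → run D
t=30: L0/L1/L2 = -/DF/- → run D
t=31: L0/L1/L2 = -/DF/- → run D
t=32: L0/L1/L2 = -/DF/- → run D
t=33: L0/L1/L2 = -/F/- → run F
t=34: L0/L1/L2 = -/F/- → run F
t=35: L0/L1/L2 = -/F/- → run F
t=36: (idle)
t=37: (idle)
t=38: (idle)
t=39: (idle)

completion order = E, G, A, H, B, C, D, F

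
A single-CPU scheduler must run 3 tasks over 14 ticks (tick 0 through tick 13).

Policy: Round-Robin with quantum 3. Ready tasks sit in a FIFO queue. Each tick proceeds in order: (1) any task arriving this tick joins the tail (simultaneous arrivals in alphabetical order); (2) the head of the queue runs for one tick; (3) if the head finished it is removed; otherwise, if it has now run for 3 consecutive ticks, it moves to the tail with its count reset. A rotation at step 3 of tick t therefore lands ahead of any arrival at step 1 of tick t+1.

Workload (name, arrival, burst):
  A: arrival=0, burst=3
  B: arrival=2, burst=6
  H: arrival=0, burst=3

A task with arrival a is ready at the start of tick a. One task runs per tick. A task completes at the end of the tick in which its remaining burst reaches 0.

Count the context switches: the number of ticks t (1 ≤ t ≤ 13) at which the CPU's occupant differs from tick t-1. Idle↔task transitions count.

context switches = 3

t=0: queue=[A,H] q_used=0 → run A
t=1: queue=[A,H] q_used=1 → run A
t=2: queue=[A,H,B] q_used=2 → run A
t=3: queue=[H,B] q_used=0 → run H
t=4: queue=[H,B] q_used=1 → run H
t=5: queue=[H,B] q_used=2 → run H
t=6: queue=[B] q_used=0 → run B
t=7: queue=[B] q_used=1 → run B
t=8: queue=[B] q_used=2 → run B
t=9: queue=[B] q_used=0 → run B
t=10: queue=[B] q_used=1 → run B
t=11: queue=[B] q_used=2 → run B
t=12: (idle)
t=13: (idle)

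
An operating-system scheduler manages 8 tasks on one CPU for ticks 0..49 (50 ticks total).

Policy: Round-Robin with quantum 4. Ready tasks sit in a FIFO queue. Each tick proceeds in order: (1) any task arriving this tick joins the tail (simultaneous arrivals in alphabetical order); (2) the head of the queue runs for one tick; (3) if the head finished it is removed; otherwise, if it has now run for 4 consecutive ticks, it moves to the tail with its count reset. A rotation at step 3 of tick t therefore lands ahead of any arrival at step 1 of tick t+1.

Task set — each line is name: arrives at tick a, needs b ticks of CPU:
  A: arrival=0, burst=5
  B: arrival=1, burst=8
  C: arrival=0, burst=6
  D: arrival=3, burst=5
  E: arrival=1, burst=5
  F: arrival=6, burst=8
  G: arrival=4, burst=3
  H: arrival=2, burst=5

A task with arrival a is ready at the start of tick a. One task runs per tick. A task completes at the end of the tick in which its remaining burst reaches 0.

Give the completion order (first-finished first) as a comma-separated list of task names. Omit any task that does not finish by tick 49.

t=0: queue=[A,C] q_used=0 → run A
t=1: queue=[A,C,B,E] q_used=1 → run A
t=2: queue=[A,C,B,E,H] q_used=2 → run A
t=3: queue=[A,C,B,E,H,D] q_used=3 → run A
t=4: queue=[C,B,E,H,D,A,G] q_used=0 → run C
t=5: queue=[C,B,E,H,D,A,G] q_used=1 → run C
t=6: queue=[C,B,E,H,D,A,G,F] q_used=2 → run C
t=7: queue=[C,B,E,H,D,A,G,F] q_used=3 → run C
t=8: queue=[B,E,H,D,A,G,F,C] q_used=0 → run B
t=9: queue=[B,E,H,D,A,G,F,C] q_used=1 → run B
t=10: queue=[B,E,H,D,A,G,F,C] q_used=2 → run B
t=11: queue=[B,E,H,D,A,G,F,C] q_used=3 → run B
t=12: queue=[E,H,D,A,G,F,C,B] q_used=0 → run E
t=13: queue=[E,H,D,A,G,F,C,B] q_used=1 → run E
t=14: queue=[E,H,D,A,G,F,C,B] q_used=2 → run E
t=15: queue=[E,H,D,A,G,F,C,B] q_used=3 → run E
t=16: queue=[H,D,A,G,F,C,B,E] q_used=0 → run H
t=17: queue=[H,D,A,G,F,C,B,E] q_used=1 → run H
t=18: queue=[H,D,A,G,F,C,B,E] q_used=2 → run H
t=19: queue=[H,D,A,G,F,C,B,E] q_used=3 → run H
t=20: queue=[D,A,G,F,C,B,E,H] q_used=0 → run D
t=21: queue=[D,A,G,F,C,B,E,H] q_used=1 → run D
t=22: queue=[D,A,G,F,C,B,E,H] q_used=2 → run D
t=23: queue=[D,A,G,F,C,B,E,H] q_used=3 → run D
t=24: queue=[A,G,F,C,B,E,H,D] q_used=0 → run A
t=25: queue=[G,F,C,B,E,H,D] q_used=0 → run G
t=26: queue=[G,F,C,B,E,H,D] q_used=1 → run G
t=27: queue=[G,F,C,B,E,H,D] q_used=2 → run G
t=28: queue=[F,C,B,E,H,D] q_used=0 → run F
t=29: queue=[F,C,B,E,H,D] q_used=1 → run F
t=30: queue=[F,C,B,E,H,D] q_used=2 → run F
t=31: queue=[F,C,B,E,H,D] q_used=3 → run F
t=32: queue=[C,B,E,H,D,F] q_used=0 → run C
t=33: queue=[C,B,E,H,D,F] q_used=1 → run C
t=34: queue=[B,E,H,D,F] q_used=0 → run B
t=35: queue=[B,E,H,D,F] q_used=1 → run B
t=36: queue=[B,E,H,D,F] q_used=2 → run B
t=37: queue=[B,E,H,D,F] q_used=3 → run B
t=38: queue=[E,H,D,F] q_used=0 → run E
t=39: queue=[H,D,F] q_used=0 → run H
t=40: queue=[D,F] q_used=0 → run D
t=41: queue=[F] q_used=0 → run F
t=42: queue=[F] q_used=1 → run F
t=43: queue=[F] q_used=2 → run F
t=44: queue=[F] q_used=3 → run F
t=45: (idle)
t=46: (idle)
t=47: (idle)
t=48: (idle)
t=49: (idle)

completion order = A, G, C, B, E, H, D, F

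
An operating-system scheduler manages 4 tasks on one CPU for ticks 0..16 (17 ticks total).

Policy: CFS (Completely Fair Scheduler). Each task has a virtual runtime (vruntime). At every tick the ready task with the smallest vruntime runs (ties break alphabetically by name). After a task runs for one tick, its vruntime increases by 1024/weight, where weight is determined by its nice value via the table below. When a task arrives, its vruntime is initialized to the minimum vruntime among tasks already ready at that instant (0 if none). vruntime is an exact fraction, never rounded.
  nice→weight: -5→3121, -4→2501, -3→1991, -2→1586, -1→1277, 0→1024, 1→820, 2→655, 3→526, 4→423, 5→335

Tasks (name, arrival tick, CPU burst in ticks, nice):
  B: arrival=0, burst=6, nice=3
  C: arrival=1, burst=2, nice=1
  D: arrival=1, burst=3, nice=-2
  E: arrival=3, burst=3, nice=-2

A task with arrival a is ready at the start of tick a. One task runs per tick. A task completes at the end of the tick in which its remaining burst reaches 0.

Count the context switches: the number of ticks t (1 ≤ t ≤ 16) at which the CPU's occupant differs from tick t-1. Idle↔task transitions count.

context switches = 10

t=0: vr[B=0] → run B
t=1: vr[B=512/263 C=512/263 D=512/263] → run B
t=2: vr[B=1024/263 C=512/263 D=512/263] → run C
t=3: vr[B=1024/263 C=172288/53915 D=512/263 E=512/263] → run D
t=4: vr[B=1024/263 C=172288/53915 D=540672/208559 E=512/263] → run E
t=5: vr[B=1024/263 C=172288/53915 D=540672/208559 E=540672/208559] → run D
t=6: vr[B=1024/263 C=172288/53915 D=675328/208559 E=540672/208559] → run E
t=7: vr[B=1024/263 C=172288/53915 D=675328/208559 E=675328/208559] → run C
t=8: vr[B=1024/263 D=675328/208559 E=675328/208559] → run D
t=9: vr[B=1024/263 E=675328/208559] → run E
t=10: vr[B=1024/263] → run B
t=11: vr[B=1536/263] → run B
t=12: vr[B=2048/263] → run B
t=13: vr[B=2560/263] → run B
t=14: (idle)
t=15: (idle)
t=16: (idle)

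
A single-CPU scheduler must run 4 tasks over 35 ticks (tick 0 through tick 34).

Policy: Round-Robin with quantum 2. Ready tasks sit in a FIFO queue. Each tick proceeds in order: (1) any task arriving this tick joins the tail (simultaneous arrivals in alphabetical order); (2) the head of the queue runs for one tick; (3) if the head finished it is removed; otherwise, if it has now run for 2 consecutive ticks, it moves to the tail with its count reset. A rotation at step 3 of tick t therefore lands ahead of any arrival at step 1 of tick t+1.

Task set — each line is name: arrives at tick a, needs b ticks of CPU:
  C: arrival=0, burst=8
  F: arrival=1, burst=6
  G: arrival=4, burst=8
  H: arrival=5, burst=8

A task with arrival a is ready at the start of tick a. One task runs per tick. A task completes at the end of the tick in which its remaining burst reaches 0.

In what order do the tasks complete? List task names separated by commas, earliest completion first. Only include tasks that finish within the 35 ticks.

completion order = F, C, G, H

t=0: queue=[C] q_used=0 → run C
t=1: queue=[C,F] q_used=1 → run C
t=2: queue=[F,C] q_used=0 → run F
t=3: queue=[F,C] q_used=1 → run F
t=4: queue=[C,F,G] q_used=0 → run C
t=5: queue=[C,F,G,H] q_used=1 → run C
t=6: queue=[F,G,H,C] q_used=0 → run F
t=7: queue=[F,G,H,C] q_used=1 → run F
t=8: queue=[G,H,C,F] q_used=0 → run G
t=9: queue=[G,H,C,F] q_used=1 → run G
t=10: queue=[H,C,F,G] q_used=0 → run H
t=11: queue=[H,C,F,G] q_used=1 → run H
t=12: queue=[C,F,G,H] q_used=0 → run C
t=13: queue=[C,F,G,H] q_used=1 → run C
t=14: queue=[F,G,H,C] q_used=0 → run F
t=15: queue=[F,G,H,C] q_used=1 → run F
t=16: queue=[G,H,C] q_used=0 → run G
t=17: queue=[G,H,C] q_used=1 → run G
t=18: queue=[H,C,G] q_used=0 → run H
t=19: queue=[H,C,G] q_used=1 → run H
t=20: queue=[C,G,H] q_used=0 → run C
t=21: queue=[C,G,H] q_used=1 → run C
t=22: queue=[G,H] q_used=0 → run G
t=23: queue=[G,H] q_used=1 → run G
t=24: queue=[H,G] q_used=0 → run H
t=25: queue=[H,G] q_used=1 → run H
t=26: queue=[G,H] q_used=0 → run G
t=27: queue=[G,H] q_used=1 → run G
t=28: queue=[H] q_used=0 → run H
t=29: queue=[H] q_used=1 → run H
t=30: (idle)
t=31: (idle)
t=32: (idle)
t=33: (idle)
t=34: (idle)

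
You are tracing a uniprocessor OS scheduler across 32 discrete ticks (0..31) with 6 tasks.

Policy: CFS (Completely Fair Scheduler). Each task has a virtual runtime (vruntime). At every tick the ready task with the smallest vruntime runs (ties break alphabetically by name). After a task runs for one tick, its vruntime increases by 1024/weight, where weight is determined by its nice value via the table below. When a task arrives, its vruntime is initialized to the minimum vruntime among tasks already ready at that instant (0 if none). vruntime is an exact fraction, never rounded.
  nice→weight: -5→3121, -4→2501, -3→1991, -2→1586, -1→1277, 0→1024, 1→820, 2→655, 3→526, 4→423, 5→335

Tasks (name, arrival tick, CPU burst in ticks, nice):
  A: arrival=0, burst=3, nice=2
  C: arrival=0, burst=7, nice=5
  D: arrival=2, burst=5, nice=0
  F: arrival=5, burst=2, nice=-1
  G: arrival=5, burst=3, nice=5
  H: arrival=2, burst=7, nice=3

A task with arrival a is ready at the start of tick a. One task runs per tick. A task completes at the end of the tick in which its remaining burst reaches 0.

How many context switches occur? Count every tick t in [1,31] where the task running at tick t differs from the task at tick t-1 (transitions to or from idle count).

t=0: vr[A=0 C=0] → run A
t=1: vr[A=1024/655 C=0] → run C
t=2: vr[A=1024/655 C=1024/335 D=1024/655 H=1024/655] → run A
t=3: vr[A=2048/655 C=1024/335 D=1024/655 H=1024/655] → run D
t=4: vr[A=2048/655 C=1024/335 D=1679/655 H=1024/655] → run H
t=5: vr[A=2048/655 C=1024/335 D=1679/655 F=1679/655 G=1679/655 H=604672/172265] → run D
t=6: vr[A=2048/655 C=1024/335 D=2334/655 F=1679/655 G=1679/655 H=604672/172265] → run F
t=7: vr[A=2048/655 C=1024/335 D=2334/655 F=2814803/836435 G=1679/655 H=604672/172265] → run G
t=8: vr[A=2048/655 C=1024/335 D=2334/655 F=2814803/836435 G=246637/43885 H=604672/172265] → run C
t=9: vr[A=2048/655 C=2048/335 D=2334/655 F=2814803/836435 G=246637/43885 H=604672/172265] → run A
t=10: vr[C=2048/335 D=2334/655 F=2814803/836435 G=246637/43885 H=604672/172265] → run F
t=11: vr[C=2048/335 D=2334/655 G=246637/43885 H=604672/172265] → run H
t=12: vr[C=2048/335 D=2334/655 G=246637/43885 H=940032/172265] → run D
t=13: vr[C=2048/335 D=2989/655 G=246637/43885 H=940032/172265] → run D
t=14: vr[C=2048/335 D=3644/655 G=246637/43885 H=940032/172265] → run H
t=15: vr[C=2048/335 D=3644/655 G=246637/43885 H=1275392/172265] → run D
t=16: vr[C=2048/335 G=246637/43885 H=1275392/172265] → run G
t=17: vr[C=2048/335 G=380781/43885 H=1275392/172265] → run C
t=18: vr[C=3072/335 G=380781/43885 H=1275392/172265] → run H
t=19: vr[C=3072/335 G=380781/43885 H=1610752/172265] → run G
t=20: vr[C=3072/335 H=1610752/172265] → run C
t=21: vr[C=4096/335 H=1610752/172265] → run H
t=22: vr[C=4096/335 H=1946112/172265] → run H
t=23: vr[C=4096/335 H=2281472/172265] → run C
t=24: vr[C=1024/67 H=2281472/172265] → run H
t=25: vr[C=1024/67] → run C
t=26: vr[C=6144/335] → run C
t=27: (idle)
t=28: (idle)
t=29: (idle)
t=30: (idle)
t=31: (idle)

context switches = 24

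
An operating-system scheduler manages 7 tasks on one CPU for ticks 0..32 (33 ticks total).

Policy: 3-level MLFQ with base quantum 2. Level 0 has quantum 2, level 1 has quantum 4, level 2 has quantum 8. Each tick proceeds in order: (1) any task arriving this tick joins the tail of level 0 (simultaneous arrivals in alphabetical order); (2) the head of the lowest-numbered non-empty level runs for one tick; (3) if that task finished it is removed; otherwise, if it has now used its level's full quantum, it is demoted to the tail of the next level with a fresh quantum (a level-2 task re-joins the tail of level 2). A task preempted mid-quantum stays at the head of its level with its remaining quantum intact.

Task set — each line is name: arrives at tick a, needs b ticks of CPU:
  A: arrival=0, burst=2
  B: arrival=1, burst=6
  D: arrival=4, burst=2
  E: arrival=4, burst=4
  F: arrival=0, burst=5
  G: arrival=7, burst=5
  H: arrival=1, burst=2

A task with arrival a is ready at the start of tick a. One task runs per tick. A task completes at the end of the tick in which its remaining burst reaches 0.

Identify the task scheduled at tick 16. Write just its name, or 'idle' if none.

running at tick 16 = F

t=0: L0/L1/L2 = AF/-/- → run A
t=1: L0/L1/L2 = AFBH/-/- → run A
t=2: L0/L1/L2 = FBH/-/- → run F
t=3: L0/L1/L2 = FBH/-/- → run F
t=4: L0/L1/L2 = BHDE/F/- → run B
t=5: L0/L1/L2 = BHDE/F/- → run B
t=6: L0/L1/L2 = HDE/FB/- → run H
t=7: L0/L1/L2 = HDEG/FB/- → run H
t=8: L0/L1/L2 = DEG/FB/- → run D
t=9: L0/L1/L2 = DEG/FB/- → run D
t=10: L0/L1/L2 = EG/FB/- → run E
t=11: L0/L1/L2 = EG/FB/- → run E
t=12: L0/L1/L2 = G/FBE/- → run G
t=13: L0/L1/L2 = G/FBE/- → run G
t=14: L0/L1/L2 = -/FBEG/- → run F
t=15: L0/L1/L2 = -/FBEG/- → run F
t=16: L0/L1/L2 = -/FBEG/- → run F
t=17: L0/L1/L2 = -/BEG/- → run B
t=18: L0/L1/L2 = -/BEG/- → run B
t=19: L0/L1/L2 = -/BEG/- → run B
t=20: L0/L1/L2 = -/BEG/- → run B
t=21: L0/L1/L2 = -/EG/- → run E
t=22: L0/L1/L2 = -/EG/- → run E
t=23: L0/L1/L2 = -/G/- → run G
t=24: L0/L1/L2 = -/G/- → run G
t=25: L0/L1/L2 = -/G/- → run G
t=26: (idle)
t=27: (idle)
t=28: (idle)
t=29: (idle)
t=30: (idle)
t=31: (idle)
t=32: (idle)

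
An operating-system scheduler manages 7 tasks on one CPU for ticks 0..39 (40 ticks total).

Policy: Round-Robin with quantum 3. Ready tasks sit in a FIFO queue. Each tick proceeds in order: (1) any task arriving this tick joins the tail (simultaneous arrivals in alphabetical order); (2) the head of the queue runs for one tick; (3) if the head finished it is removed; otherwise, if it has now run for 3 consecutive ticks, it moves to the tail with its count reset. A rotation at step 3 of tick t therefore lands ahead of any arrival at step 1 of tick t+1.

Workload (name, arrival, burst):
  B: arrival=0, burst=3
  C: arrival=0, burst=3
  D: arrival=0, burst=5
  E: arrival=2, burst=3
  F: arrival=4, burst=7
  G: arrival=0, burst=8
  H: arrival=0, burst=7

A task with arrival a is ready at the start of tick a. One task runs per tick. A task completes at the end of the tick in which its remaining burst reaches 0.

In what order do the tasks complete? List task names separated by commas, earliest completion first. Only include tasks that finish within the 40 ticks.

completion order = B, C, E, D, G, H, F

t=0: queue=[B,C,D,G,H] q_used=0 → run B
t=1: queue=[B,C,D,G,H] q_used=1 → run B
t=2: queue=[B,C,D,G,H,E] q_used=2 → run B
t=3: queue=[C,D,G,H,E] q_used=0 → run C
t=4: queue=[C,D,G,H,E,F] q_used=1 → run C
t=5: queue=[C,D,G,H,E,F] q_used=2 → run C
t=6: queue=[D,G,H,E,F] q_used=0 → run D
t=7: queue=[D,G,H,E,F] q_used=1 → run D
t=8: queue=[D,G,H,E,F] q_used=2 → run D
t=9: queue=[G,H,E,F,D] q_used=0 → run G
t=10: queue=[G,H,E,F,D] q_used=1 → run G
t=11: queue=[G,H,E,F,D] q_used=2 → run G
t=12: queue=[H,E,F,D,G] q_used=0 → run H
t=13: queue=[H,E,F,D,G] q_used=1 → run H
t=14: queue=[H,E,F,D,G] q_used=2 → run H
t=15: queue=[E,F,D,G,H] q_used=0 → run E
t=16: queue=[E,F,D,G,H] q_used=1 → run E
t=17: queue=[E,F,D,G,H] q_used=2 → run E
t=18: queue=[F,D,G,H] q_used=0 → run F
t=19: queue=[F,D,G,H] q_used=1 → run F
t=20: queue=[F,D,G,H] q_used=2 → run F
t=21: queue=[D,G,H,F] q_used=0 → run D
t=22: queue=[D,G,H,F] q_used=1 → run D
t=23: queue=[G,H,F] q_used=0 → run G
t=24: queue=[G,H,F] q_used=1 → run G
t=25: queue=[G,H,F] q_used=2 → run G
t=26: queue=[H,F,G] q_used=0 → run H
t=27: queue=[H,F,G] q_used=1 → run H
t=28: queue=[H,F,G] q_used=2 → run H
t=29: queue=[F,G,H] q_used=0 → run F
t=30: queue=[F,G,H] q_used=1 → run F
t=31: queue=[F,G,H] q_used=2 → run F
t=32: queue=[G,H,F] q_used=0 → run G
t=33: queue=[G,H,F] q_used=1 → run G
t=34: queue=[H,F] q_used=0 → run H
t=35: queue=[F] q_used=0 → run F
t=36: (idle)
t=37: (idle)
t=38: (idle)
t=39: (idle)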